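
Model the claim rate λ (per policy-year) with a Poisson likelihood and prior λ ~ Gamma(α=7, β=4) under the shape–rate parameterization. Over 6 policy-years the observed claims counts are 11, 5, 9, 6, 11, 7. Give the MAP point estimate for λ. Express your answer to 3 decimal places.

Σxᵢ = 11+5+9+6+11+7 = 49, with n = 6.
Posterior ∝ λ^6e^(−4λ) · λ^49e^(−6λ) = λ^55e^(−10λ), i.e. Gamma(shape=56, rate=10).
The mode of a Gamma(a, b) with a ≥ 1 (shape–rate) is (a−1)/b = 55/10 ≈ 5.500.

λ̂_MAP = 5.500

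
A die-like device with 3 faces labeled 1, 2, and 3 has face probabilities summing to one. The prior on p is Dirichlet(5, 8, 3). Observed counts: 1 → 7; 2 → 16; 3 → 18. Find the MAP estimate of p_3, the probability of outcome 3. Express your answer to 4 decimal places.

The posterior is Dirichlet(αᵢ + nᵢ) = Dirichlet(12, 24, 21).
For a Dirichlet(a₁,…,a_K) with all aᵢ > 1, the mode has j-th component (aⱼ − 1)/(Σaᵢ − K).
Here Σaᵢ = 57 and K = 3, so p_3 = (21 − 1)/(57 − 3) = 20/54 ≈ 0.3704.

MAP estimate: 0.3704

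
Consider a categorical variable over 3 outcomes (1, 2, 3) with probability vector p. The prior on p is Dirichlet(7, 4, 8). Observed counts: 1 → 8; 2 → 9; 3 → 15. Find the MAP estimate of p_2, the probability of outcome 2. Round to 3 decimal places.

The posterior is Dirichlet(αᵢ + nᵢ) = Dirichlet(15, 13, 23).
For a Dirichlet(a₁,…,a_K) with all aᵢ > 1, the mode has j-th component (aⱼ − 1)/(Σaᵢ − K).
Here Σaᵢ = 51 and K = 3, so p_2 = (13 − 1)/(51 − 3) = 12/48 ≈ 0.250.

MAP estimate: 0.250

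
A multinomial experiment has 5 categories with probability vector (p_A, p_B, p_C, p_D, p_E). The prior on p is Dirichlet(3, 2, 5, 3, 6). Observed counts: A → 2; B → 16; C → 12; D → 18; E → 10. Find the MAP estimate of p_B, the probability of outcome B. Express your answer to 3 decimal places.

MAP estimate of p_B = 0.236

The posterior is Dirichlet(αᵢ + nᵢ) = Dirichlet(5, 18, 17, 21, 16).
For a Dirichlet(a₁,…,a_K) with all aᵢ > 1, the mode has j-th component (aⱼ − 1)/(Σaᵢ − K).
Here Σaᵢ = 77 and K = 5, so p_B = (18 − 1)/(77 − 5) = 17/72 ≈ 0.236.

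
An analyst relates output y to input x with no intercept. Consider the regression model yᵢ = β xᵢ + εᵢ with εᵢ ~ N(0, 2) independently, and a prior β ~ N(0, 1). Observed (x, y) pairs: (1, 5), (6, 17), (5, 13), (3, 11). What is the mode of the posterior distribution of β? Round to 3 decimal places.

log p(β | y) = −Σ(yᵢ − βxᵢ)²/(2·2) − β²/(2·1) + const.
Setting the derivative to zero: Σxᵢ(yᵢ − βxᵢ)/2 − β/1 = 0, so β = Σxᵢyᵢ / (Σxᵢ² + σ²/τ²).
Σxᵢyᵢ = 1·5 + 6·17 + 5·13 + 3·11 = 205; Σxᵢ² = 71; σ²/τ² = 2.
β̂_MAP = 205 / (71 + 2) = 205/73 ≈ 2.808.

β̂_MAP = 2.808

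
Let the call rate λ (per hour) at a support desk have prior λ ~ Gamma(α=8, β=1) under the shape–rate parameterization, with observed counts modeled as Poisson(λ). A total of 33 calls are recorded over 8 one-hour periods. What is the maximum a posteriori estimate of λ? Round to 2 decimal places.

Σxᵢ = 33, n = 8.
Posterior ∝ λ^7e^(−1λ) · λ^33e^(−8λ) = λ^40e^(−9λ), i.e. Gamma(shape=41, rate=9).
The mode of a Gamma(a, b) with a ≥ 1 (shape–rate) is (a−1)/b = 40/9 ≈ 4.44.

λ̂_MAP = 4.44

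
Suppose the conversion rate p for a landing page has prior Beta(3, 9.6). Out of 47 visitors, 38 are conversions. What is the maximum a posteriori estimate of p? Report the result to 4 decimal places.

Prior: Beta(3, 9.6).
Data: 38 successes in 47 trials. The binomial likelihood contributes p^38(1−p)^9, so the posterior is Beta(3+38, 9.6+9) = Beta(41, 18.6).
For Beta(a, b) with a, b > 1 the mode is (a−1)/(a+b−2) = 40/57.6 ≈ 0.6944.

p̂_MAP = 0.6944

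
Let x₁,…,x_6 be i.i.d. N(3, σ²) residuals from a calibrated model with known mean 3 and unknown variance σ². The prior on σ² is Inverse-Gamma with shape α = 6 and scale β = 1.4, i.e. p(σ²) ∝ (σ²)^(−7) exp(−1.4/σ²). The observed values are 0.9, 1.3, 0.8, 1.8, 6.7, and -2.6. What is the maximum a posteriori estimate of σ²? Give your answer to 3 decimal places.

Sum of squared deviations about the known mean: SS = (0.9−3)² + (1.3−3)² + (0.8−3)² + (1.8−3)² + (6.7−3)² + (-2.6−3)² = 58.63.
The Normal likelihood contributes (σ²)^(−n/2) exp(−SS/(2σ²)), so the posterior is Inverse-Gamma(α + n/2, β + SS/2) = Inverse-Gamma(9, 30.715).
The mode of Inverse-Gamma(a, b) is b/(a+1) = 30.715/10 ≈ 3.072.

σ̂²_MAP = 3.072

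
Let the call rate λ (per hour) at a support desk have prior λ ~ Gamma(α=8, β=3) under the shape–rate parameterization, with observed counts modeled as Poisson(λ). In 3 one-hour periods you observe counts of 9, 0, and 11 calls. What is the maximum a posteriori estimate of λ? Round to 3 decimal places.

λ̂_MAP = 4.500

Σxᵢ = 9+0+11 = 20, with n = 3.
Posterior ∝ λ^7e^(−3λ) · λ^20e^(−3λ) = λ^27e^(−6λ), i.e. Gamma(shape=28, rate=6).
The mode of a Gamma(a, b) with a ≥ 1 (shape–rate) is (a−1)/b = 27/6 ≈ 4.500.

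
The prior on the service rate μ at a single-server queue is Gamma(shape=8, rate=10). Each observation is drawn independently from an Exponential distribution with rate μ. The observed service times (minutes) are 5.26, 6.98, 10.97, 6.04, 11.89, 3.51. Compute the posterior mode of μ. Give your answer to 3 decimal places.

μ̂_MAP = 0.238

The Exponential(rate=μ) likelihood is ∝ μ^n e^(−μΣtᵢ). Here n = 6 and Σtᵢ = 5.26 + 6.98 + 10.97 + 6.04 + 11.89 + 3.51 = 44.65.
Posterior ∝ μ^7e^(−10μ) · μ^6e^(−44.65μ) = μ^13e^(−54.65μ), i.e. Gamma(14, 54.65).
Mode = (a−1)/b = 13/54.65 ≈ 0.238.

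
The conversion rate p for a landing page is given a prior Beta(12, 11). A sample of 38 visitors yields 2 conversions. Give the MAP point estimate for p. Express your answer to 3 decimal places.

p̂_MAP = 0.220

Prior: Beta(12, 11).
Data: 2 successes in 38 trials. The binomial likelihood contributes p^2(1−p)^36, so the posterior is Beta(12+2, 11+36) = Beta(14, 47).
For Beta(a, b) with a, b > 1 the mode is (a−1)/(a+b−2) = 13/59 ≈ 0.220.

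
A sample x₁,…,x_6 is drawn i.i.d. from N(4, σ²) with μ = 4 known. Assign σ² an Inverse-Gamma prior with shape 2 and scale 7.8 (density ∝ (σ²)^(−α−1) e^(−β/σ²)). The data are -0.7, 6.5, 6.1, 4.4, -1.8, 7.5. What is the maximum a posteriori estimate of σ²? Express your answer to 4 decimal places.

σ̂²_MAP = 7.8667

Sum of squared deviations about the known mean: SS = (-0.7−4)² + (6.5−4)² + (6.1−4)² + (4.4−4)² + (-1.8−4)² + (7.5−4)² = 78.8.
The Normal likelihood contributes (σ²)^(−n/2) exp(−SS/(2σ²)), so the posterior is Inverse-Gamma(α + n/2, β + SS/2) = Inverse-Gamma(5, 47.2).
The mode of Inverse-Gamma(a, b) is b/(a+1) = 47.2/6 ≈ 7.8667.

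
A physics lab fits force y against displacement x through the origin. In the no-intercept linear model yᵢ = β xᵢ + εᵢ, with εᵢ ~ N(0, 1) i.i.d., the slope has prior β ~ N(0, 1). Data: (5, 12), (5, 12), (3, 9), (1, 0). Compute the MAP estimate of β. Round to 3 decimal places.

β̂_MAP = 2.410

log p(β | y) = −Σ(yᵢ − βxᵢ)²/(2·1) − β²/(2·1) + const.
Setting the derivative to zero: Σxᵢ(yᵢ − βxᵢ)/1 − β/1 = 0, so β = Σxᵢyᵢ / (Σxᵢ² + σ²/τ²).
Σxᵢyᵢ = 5·12 + 5·12 + 3·9 + 1·0 = 147; Σxᵢ² = 60; σ²/τ² = 1.
β̂_MAP = 147 / (60 + 1) = 147/61 ≈ 2.410.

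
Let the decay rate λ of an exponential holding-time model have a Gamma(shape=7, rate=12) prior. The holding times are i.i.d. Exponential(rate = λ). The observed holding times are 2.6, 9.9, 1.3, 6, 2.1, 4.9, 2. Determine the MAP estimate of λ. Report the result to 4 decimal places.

The Exponential(rate=λ) likelihood is ∝ λ^n e^(−λΣtᵢ). Here n = 7 and Σtᵢ = 2.6 + 9.9 + 1.3 + 6 + 2.1 + 4.9 + 2 = 28.8.
Posterior ∝ λ^6e^(−12λ) · λ^7e^(−28.8λ) = λ^13e^(−40.8λ), i.e. Gamma(14, 40.8).
Mode = (a−1)/b = 13/40.8 ≈ 0.3186.

λ̂_MAP = 0.3186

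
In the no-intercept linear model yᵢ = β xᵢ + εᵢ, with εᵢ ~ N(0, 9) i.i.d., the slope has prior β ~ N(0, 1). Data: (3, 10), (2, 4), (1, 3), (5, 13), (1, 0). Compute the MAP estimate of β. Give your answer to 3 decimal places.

β̂_MAP = 2.163

log p(β | y) = −Σ(yᵢ − βxᵢ)²/(2·9) − β²/(2·1) + const.
Setting the derivative to zero: Σxᵢ(yᵢ − βxᵢ)/9 − β/1 = 0, so β = Σxᵢyᵢ / (Σxᵢ² + σ²/τ²).
Σxᵢyᵢ = 3·10 + 2·4 + 1·3 + 5·13 + 1·0 = 106; Σxᵢ² = 40; σ²/τ² = 9.
β̂_MAP = 106 / (40 + 9) = 106/49 ≈ 2.163.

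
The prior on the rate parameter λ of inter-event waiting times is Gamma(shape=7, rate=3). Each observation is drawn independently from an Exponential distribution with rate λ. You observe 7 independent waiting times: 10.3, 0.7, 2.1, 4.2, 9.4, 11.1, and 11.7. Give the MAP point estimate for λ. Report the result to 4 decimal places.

The Exponential(rate=λ) likelihood is ∝ λ^n e^(−λΣtᵢ). Here n = 7 and Σtᵢ = 10.3 + 0.7 + 2.1 + 4.2 + 9.4 + 11.1 + 11.7 = 49.5.
Posterior ∝ λ^6e^(−3λ) · λ^7e^(−49.5λ) = λ^13e^(−52.5λ), i.e. Gamma(14, 52.5).
Mode = (a−1)/b = 13/52.5 ≈ 0.2476.

λ̂_MAP = 0.2476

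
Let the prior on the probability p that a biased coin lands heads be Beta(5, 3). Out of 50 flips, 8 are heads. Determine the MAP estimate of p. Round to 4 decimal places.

p̂_MAP = 0.2143

Prior: Beta(5, 3).
Data: 8 successes in 50 trials. The binomial likelihood contributes p^8(1−p)^42, so the posterior is Beta(5+8, 3+42) = Beta(13, 45).
For Beta(a, b) with a, b > 1 the mode is (a−1)/(a+b−2) = 12/56 ≈ 0.2143.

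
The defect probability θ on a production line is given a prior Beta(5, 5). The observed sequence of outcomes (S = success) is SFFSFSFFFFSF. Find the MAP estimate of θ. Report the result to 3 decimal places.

θ̂_MAP = 0.400

Prior: Beta(5, 5).
Data: 4 successes in 12 trials (from the sequence). The binomial likelihood contributes θ^4(1−θ)^8, so the posterior is Beta(5+4, 5+8) = Beta(9, 13).
For Beta(a, b) with a, b > 1 the mode is (a−1)/(a+b−2) = 8/20 ≈ 0.400.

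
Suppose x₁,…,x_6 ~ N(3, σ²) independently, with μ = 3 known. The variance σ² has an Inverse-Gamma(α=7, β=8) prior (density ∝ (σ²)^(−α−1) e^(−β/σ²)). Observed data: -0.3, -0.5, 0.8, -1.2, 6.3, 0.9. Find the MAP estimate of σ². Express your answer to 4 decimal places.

Sum of squared deviations about the known mean: SS = (-0.3−3)² + (-0.5−3)² + (0.8−3)² + (-1.2−3)² + (6.3−3)² + (0.9−3)² = 60.92.
The Normal likelihood contributes (σ²)^(−n/2) exp(−SS/(2σ²)), so the posterior is Inverse-Gamma(α + n/2, β + SS/2) = Inverse-Gamma(10, 38.46).
The mode of Inverse-Gamma(a, b) is b/(a+1) = 38.46/11 ≈ 3.4964.

σ̂²_MAP = 3.4964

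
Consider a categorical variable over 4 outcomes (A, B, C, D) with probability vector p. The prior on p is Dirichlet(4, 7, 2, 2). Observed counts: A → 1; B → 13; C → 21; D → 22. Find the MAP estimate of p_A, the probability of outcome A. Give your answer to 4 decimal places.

The posterior is Dirichlet(αᵢ + nᵢ) = Dirichlet(5, 20, 23, 24).
For a Dirichlet(a₁,…,a_K) with all aᵢ > 1, the mode has j-th component (aⱼ − 1)/(Σaᵢ − K).
Here Σaᵢ = 72 and K = 4, so p_A = (5 − 1)/(72 − 4) = 4/68 ≈ 0.0588.

MAP estimate of p_A = 0.0588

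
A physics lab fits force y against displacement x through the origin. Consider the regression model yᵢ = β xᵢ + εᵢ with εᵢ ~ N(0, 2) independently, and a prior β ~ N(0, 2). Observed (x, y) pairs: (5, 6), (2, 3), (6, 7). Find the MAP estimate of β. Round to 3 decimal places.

β̂_MAP = 1.182

log p(β | y) = −Σ(yᵢ − βxᵢ)²/(2·2) − β²/(2·2) + const.
Setting the derivative to zero: Σxᵢ(yᵢ − βxᵢ)/2 − β/2 = 0, so β = Σxᵢyᵢ / (Σxᵢ² + σ²/τ²).
Σxᵢyᵢ = 5·6 + 2·3 + 6·7 = 78; Σxᵢ² = 65; σ²/τ² = 1.
β̂_MAP = 78 / (65 + 1) = 78/66 ≈ 1.182.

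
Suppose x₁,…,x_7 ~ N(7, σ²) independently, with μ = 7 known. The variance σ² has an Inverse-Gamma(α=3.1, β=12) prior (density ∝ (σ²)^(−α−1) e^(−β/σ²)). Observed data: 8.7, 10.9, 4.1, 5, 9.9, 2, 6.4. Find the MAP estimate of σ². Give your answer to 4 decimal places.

Sum of squared deviations about the known mean: SS = (8.7−7)² + (10.9−7)² + (4.1−7)² + (5−7)² + (9.9−7)² + (2−7)² + (6.4−7)² = 64.28.
The Normal likelihood contributes (σ²)^(−n/2) exp(−SS/(2σ²)), so the posterior is Inverse-Gamma(α + n/2, β + SS/2) = Inverse-Gamma(6.6, 44.14).
The mode of Inverse-Gamma(a, b) is b/(a+1) = 44.14/7.6 ≈ 5.8079.

σ̂²_MAP = 5.8079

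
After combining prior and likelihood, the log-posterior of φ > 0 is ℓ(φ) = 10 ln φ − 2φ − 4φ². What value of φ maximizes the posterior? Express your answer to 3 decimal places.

ℓ'(φ) = 10/φ − 2 − 8φ. Setting this to zero and multiplying by φ: 8φ² + 2φ − 10 = 0.
φ = (−2 + √(2² + 4·8·10)) / (2·8) = (−2 + √324) / 16 = (−2 + 18)/16 = 1.
ℓ''(φ) = −10/φ² − 8 < 0, confirming a maximum.

φ̂_MAP = 1.000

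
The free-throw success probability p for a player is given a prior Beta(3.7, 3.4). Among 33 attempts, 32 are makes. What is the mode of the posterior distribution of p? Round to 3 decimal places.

p̂_MAP = 0.911

Prior: Beta(3.7, 3.4).
Data: 32 successes in 33 trials. The binomial likelihood contributes p^32(1−p)^1, so the posterior is Beta(3.7+32, 3.4+1) = Beta(35.7, 4.4).
For Beta(a, b) with a, b > 1 the mode is (a−1)/(a+b−2) = 34.7/38.1 ≈ 0.911.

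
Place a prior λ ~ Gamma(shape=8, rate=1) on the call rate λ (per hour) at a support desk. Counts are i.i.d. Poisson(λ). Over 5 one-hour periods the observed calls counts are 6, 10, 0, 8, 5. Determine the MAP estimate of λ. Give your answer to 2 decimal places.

Σxᵢ = 6+10+0+8+5 = 29, with n = 5.
Posterior ∝ λ^7e^(−1λ) · λ^29e^(−5λ) = λ^36e^(−6λ), i.e. Gamma(shape=37, rate=6).
The mode of a Gamma(a, b) with a ≥ 1 (shape–rate) is (a−1)/b = 36/6 ≈ 6.00.

λ̂_MAP = 6.00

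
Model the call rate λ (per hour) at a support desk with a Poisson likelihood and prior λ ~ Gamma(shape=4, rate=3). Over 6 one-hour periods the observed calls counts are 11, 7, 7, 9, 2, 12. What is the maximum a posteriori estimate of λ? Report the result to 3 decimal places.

λ̂_MAP = 5.667

Σxᵢ = 11+7+7+9+2+12 = 48, with n = 6.
Posterior ∝ λ^3e^(−3λ) · λ^48e^(−6λ) = λ^51e^(−9λ), i.e. Gamma(shape=52, rate=9).
The mode of a Gamma(a, b) with a ≥ 1 (shape–rate) is (a−1)/b = 51/9 ≈ 5.667.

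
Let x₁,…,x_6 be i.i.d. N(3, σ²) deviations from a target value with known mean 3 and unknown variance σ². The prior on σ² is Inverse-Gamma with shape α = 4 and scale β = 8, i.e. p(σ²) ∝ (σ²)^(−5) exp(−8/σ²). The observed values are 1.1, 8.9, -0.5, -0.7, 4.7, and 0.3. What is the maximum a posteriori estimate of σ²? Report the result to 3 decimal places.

σ̂²_MAP = 5.659

Sum of squared deviations about the known mean: SS = (1.1−3)² + (8.9−3)² + (-0.5−3)² + (-0.7−3)² + (4.7−3)² + (0.3−3)² = 74.54.
The Normal likelihood contributes (σ²)^(−n/2) exp(−SS/(2σ²)), so the posterior is Inverse-Gamma(α + n/2, β + SS/2) = Inverse-Gamma(7, 45.27).
The mode of Inverse-Gamma(a, b) is b/(a+1) = 45.27/8 ≈ 5.659.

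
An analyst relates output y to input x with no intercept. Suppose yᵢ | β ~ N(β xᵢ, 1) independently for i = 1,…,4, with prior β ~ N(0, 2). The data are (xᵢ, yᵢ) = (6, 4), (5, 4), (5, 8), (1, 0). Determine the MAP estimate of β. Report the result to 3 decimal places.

log p(β | y) = −Σ(yᵢ − βxᵢ)²/(2·1) − β²/(2·2) + const.
Setting the derivative to zero: Σxᵢ(yᵢ − βxᵢ)/1 − β/2 = 0, so β = Σxᵢyᵢ / (Σxᵢ² + σ²/τ²).
Σxᵢyᵢ = 6·4 + 5·4 + 5·8 + 1·0 = 84; Σxᵢ² = 87; σ²/τ² = 0.5.
β̂_MAP = 84 / (87 + 0.5) = 84/87.5 ≈ 0.960.

β̂_MAP = 0.960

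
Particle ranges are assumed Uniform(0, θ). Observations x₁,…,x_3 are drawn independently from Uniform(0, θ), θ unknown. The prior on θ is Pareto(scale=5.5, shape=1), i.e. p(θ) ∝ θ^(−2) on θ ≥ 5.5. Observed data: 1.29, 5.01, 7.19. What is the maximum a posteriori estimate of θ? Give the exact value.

The Uniform(0, θ) likelihood is θ^(−n) for θ ≥ max(xᵢ), zero otherwise. Here max(xᵢ) = 7.19.
Posterior ∝ θ^(−2) · θ^(−3) = θ^(−5) on θ ≥ max(5.5, 7.19) = 7.19.
This density is strictly decreasing in θ, so the posterior mode lies at the lower boundary of the support.

θ̂_MAP = 7.19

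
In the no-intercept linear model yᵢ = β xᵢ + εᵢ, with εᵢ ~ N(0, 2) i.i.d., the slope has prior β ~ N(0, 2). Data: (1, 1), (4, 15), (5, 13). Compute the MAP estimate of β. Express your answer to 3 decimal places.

β̂_MAP = 2.930

log p(β | y) = −Σ(yᵢ − βxᵢ)²/(2·2) − β²/(2·2) + const.
Setting the derivative to zero: Σxᵢ(yᵢ − βxᵢ)/2 − β/2 = 0, so β = Σxᵢyᵢ / (Σxᵢ² + σ²/τ²).
Σxᵢyᵢ = 1·1 + 4·15 + 5·13 = 126; Σxᵢ² = 42; σ²/τ² = 1.
β̂_MAP = 126 / (42 + 1) = 126/43 ≈ 2.930.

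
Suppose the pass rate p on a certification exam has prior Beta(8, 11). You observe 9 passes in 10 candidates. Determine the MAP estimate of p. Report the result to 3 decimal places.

Prior: Beta(8, 11).
Data: 9 successes in 10 trials. The binomial likelihood contributes p^9(1−p)^1, so the posterior is Beta(8+9, 11+1) = Beta(17, 12).
For Beta(a, b) with a, b > 1 the mode is (a−1)/(a+b−2) = 16/27 ≈ 0.593.

p̂_MAP = 0.593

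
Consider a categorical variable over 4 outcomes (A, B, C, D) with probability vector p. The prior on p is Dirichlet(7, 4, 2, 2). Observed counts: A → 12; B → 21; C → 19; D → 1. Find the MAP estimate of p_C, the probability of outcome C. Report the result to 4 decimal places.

The posterior is Dirichlet(αᵢ + nᵢ) = Dirichlet(19, 25, 21, 3).
For a Dirichlet(a₁,…,a_K) with all aᵢ > 1, the mode has j-th component (aⱼ − 1)/(Σaᵢ − K).
Here Σaᵢ = 68 and K = 4, so p_C = (21 − 1)/(68 − 4) = 20/64 ≈ 0.3125.

MAP estimate of p_C = 0.3125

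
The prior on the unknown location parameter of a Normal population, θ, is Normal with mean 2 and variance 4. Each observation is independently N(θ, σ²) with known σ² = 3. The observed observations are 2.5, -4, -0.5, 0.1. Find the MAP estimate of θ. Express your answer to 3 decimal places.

θ̂_MAP = -0.084

n = 4; x̄ = (2.5 + (-4) + (-0.5) + 0.1)/4 = -1.9/4 = -0.475.
For a Normal prior and Normal likelihood with known variance, the posterior is Normal; its mode equals its mean, the precision-weighted average.
Prior precision 1/σ₀² = 1/4 = 0.25; data precision n/σ² = 4/3.
θ̂ = (0.25·2 + (4/3)·(-0.475)) / (0.25 + 4/3) = (-2/15)/(19/12) = -8/95 ≈ -0.084.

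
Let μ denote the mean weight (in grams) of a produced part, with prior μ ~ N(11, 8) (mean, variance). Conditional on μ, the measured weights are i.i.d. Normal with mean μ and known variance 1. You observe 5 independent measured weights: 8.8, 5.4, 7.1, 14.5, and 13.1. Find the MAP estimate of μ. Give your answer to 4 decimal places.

n = 5; x̄ = (8.8 + 5.4 + 7.1 + 14.5 + 13.1)/5 = 48.9/5 = 9.78.
For a Normal prior and Normal likelihood with known variance, the posterior is Normal; its mode equals its mean, the precision-weighted average.
Prior precision 1/σ₀² = 1/8 = 0.125; data precision n/σ² = 5/1 = 5.
μ̂ = (0.125·11 + 5·9.78) / (0.125 + 5) = 50.275/5.125 = 2011/205 ≈ 9.8098.

μ̂_MAP = 9.8098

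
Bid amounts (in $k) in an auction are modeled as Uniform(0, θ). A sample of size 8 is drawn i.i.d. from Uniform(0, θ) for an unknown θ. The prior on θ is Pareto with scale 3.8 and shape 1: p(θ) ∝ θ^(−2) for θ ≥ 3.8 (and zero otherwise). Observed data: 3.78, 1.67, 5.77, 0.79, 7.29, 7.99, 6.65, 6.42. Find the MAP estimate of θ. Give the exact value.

The Uniform(0, θ) likelihood is θ^(−n) for θ ≥ max(xᵢ), zero otherwise. Here max(xᵢ) = 7.99.
Posterior ∝ θ^(−2) · θ^(−8) = θ^(−10) on θ ≥ max(3.8, 7.99) = 7.99.
This density is strictly decreasing in θ, so the posterior mode lies at the lower boundary of the support.

θ̂_MAP = 7.99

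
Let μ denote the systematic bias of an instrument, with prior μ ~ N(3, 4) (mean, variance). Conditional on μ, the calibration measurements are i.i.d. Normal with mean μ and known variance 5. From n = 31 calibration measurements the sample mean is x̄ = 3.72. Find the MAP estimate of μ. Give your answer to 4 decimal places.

μ̂_MAP = 3.6921

n = 31, x̄ = 3.72.
For a Normal prior and Normal likelihood with known variance, the posterior is Normal; its mode equals its mean, the precision-weighted average.
Prior precision 1/σ₀² = 1/4 = 0.25; data precision n/σ² = 31/5 = 6.2.
μ̂ = (0.25·3 + 6.2·3.72) / (0.25 + 6.2) = 23.814/6.45 = 3969/1075 ≈ 3.6921.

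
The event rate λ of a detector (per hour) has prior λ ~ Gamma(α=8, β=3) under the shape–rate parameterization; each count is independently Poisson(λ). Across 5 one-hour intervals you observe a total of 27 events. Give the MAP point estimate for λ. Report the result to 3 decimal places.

λ̂_MAP = 4.250

Σxᵢ = 27, n = 5.
Posterior ∝ λ^7e^(−3λ) · λ^27e^(−5λ) = λ^34e^(−8λ), i.e. Gamma(shape=35, rate=8).
The mode of a Gamma(a, b) with a ≥ 1 (shape–rate) is (a−1)/b = 34/8 ≈ 4.250.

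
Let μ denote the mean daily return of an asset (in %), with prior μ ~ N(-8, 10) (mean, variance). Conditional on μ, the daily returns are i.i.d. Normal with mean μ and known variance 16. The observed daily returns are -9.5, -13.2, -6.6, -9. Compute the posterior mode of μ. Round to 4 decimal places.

μ̂_MAP = -9.1250

n = 4; x̄ = ((-9.5) + (-13.2) + (-6.6) + (-9))/4 = -38.3/4 = -9.575.
For a Normal prior and Normal likelihood with known variance, the posterior is Normal; its mode equals its mean, the precision-weighted average.
Prior precision 1/σ₀² = 1/10 = 0.1; data precision n/σ² = 4/16 = 0.25.
μ̂ = (0.1·(-8) + 0.25·(-9.575)) / (0.1 + 0.25) = (-3.19375)/0.35 = -9.1250.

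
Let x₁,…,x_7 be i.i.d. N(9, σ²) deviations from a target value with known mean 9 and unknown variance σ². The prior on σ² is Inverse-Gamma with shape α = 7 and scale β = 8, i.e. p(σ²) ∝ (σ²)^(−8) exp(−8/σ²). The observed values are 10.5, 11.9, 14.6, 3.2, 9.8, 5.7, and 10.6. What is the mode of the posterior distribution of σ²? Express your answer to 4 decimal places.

Sum of squared deviations about the known mean: SS = (10.5−9)² + (11.9−9)² + (14.6−9)² + (3.2−9)² + (9.8−9)² + (5.7−9)² + (10.6−9)² = 89.75.
The Normal likelihood contributes (σ²)^(−n/2) exp(−SS/(2σ²)), so the posterior is Inverse-Gamma(α + n/2, β + SS/2) = Inverse-Gamma(10.5, 52.875).
The mode of Inverse-Gamma(a, b) is b/(a+1) = 52.875/11.5 ≈ 4.5978.

σ̂²_MAP = 4.5978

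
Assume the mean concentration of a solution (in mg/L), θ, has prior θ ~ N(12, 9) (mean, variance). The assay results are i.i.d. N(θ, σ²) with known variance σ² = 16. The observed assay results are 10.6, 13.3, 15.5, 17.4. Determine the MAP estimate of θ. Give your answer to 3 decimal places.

n = 4; x̄ = (10.6 + 13.3 + 15.5 + 17.4)/4 = 56.8/4 = 14.2.
For a Normal prior and Normal likelihood with known variance, the posterior is Normal; its mode equals its mean, the precision-weighted average.
Prior precision 1/σ₀² = 1/9; data precision n/σ² = 4/16 = 0.25.
θ̂ = ((1/9)·12 + 0.25·14.2) / (1/9 + 0.25) = (293/60)/(13/36) = 879/65 ≈ 13.523.

θ̂_MAP = 13.523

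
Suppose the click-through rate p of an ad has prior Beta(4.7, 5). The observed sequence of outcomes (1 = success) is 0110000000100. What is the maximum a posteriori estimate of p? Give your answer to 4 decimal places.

Prior: Beta(4.7, 5).
Data: 3 successes in 13 trials (from the sequence). The binomial likelihood contributes p^3(1−p)^10, so the posterior is Beta(4.7+3, 5+10) = Beta(7.7, 15).
For Beta(a, b) with a, b > 1 the mode is (a−1)/(a+b−2) = 6.7/20.7 ≈ 0.3237.

p̂_MAP = 0.3237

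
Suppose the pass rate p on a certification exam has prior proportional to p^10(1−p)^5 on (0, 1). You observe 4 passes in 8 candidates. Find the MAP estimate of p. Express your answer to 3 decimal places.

p̂_MAP = 0.609

The prior density ∝ p^10(1−p)^5 is the kernel of Beta(11, 6).
Data: 4 successes in 8 trials. The binomial likelihood contributes p^4(1−p)^4, so the posterior is Beta(11+4, 6+4) = Beta(15, 10).
For Beta(a, b) with a, b > 1 the mode is (a−1)/(a+b−2) = 14/23 ≈ 0.609.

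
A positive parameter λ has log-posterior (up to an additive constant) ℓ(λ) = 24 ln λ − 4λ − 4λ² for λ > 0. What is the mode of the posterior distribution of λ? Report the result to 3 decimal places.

λ̂_MAP = 1.500

ℓ'(λ) = 24/λ − 4 − 8λ. Setting this to zero and multiplying by λ: 8λ² + 4λ − 24 = 0.
λ = (−4 + √(4² + 4·8·24)) / (2·8) = (−4 + √784) / 16 = (−4 + 28)/16 = 3/2.
ℓ''(λ) = −24/λ² − 8 < 0, confirming a maximum.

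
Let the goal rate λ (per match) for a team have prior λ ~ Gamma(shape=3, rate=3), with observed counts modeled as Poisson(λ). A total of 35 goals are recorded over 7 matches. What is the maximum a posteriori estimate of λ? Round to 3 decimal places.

λ̂_MAP = 3.700

Σxᵢ = 35, n = 7.
Posterior ∝ λ^2e^(−3λ) · λ^35e^(−7λ) = λ^37e^(−10λ), i.e. Gamma(shape=38, rate=10).
The mode of a Gamma(a, b) with a ≥ 1 (shape–rate) is (a−1)/b = 37/10 ≈ 3.700.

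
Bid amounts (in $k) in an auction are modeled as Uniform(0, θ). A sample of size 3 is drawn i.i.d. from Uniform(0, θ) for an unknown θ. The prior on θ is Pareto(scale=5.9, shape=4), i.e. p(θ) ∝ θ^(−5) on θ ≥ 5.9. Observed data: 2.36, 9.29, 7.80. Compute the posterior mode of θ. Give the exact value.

The Uniform(0, θ) likelihood is θ^(−n) for θ ≥ max(xᵢ), zero otherwise. Here max(xᵢ) = 9.29.
Posterior ∝ θ^(−5) · θ^(−3) = θ^(−8) on θ ≥ max(5.9, 9.29) = 9.29.
This density is strictly decreasing in θ, so the posterior mode lies at the lower boundary of the support.

θ̂_MAP = 9.29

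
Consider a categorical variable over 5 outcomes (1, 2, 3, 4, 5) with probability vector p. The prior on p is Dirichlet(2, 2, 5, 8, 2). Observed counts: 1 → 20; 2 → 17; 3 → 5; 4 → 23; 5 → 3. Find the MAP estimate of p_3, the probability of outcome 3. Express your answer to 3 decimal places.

MAP estimate: 0.110

The posterior is Dirichlet(αᵢ + nᵢ) = Dirichlet(22, 19, 10, 31, 5).
For a Dirichlet(a₁,…,a_K) with all aᵢ > 1, the mode has j-th component (aⱼ − 1)/(Σaᵢ − K).
Here Σaᵢ = 87 and K = 5, so p_3 = (10 − 1)/(87 − 5) = 9/82 ≈ 0.110.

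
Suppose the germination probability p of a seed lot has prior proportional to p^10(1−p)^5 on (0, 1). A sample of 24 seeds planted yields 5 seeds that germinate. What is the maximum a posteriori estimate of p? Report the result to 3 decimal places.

p̂_MAP = 0.385

The prior density ∝ p^10(1−p)^5 is the kernel of Beta(11, 6).
Data: 5 successes in 24 trials. The binomial likelihood contributes p^5(1−p)^19, so the posterior is Beta(11+5, 6+19) = Beta(16, 25).
For Beta(a, b) with a, b > 1 the mode is (a−1)/(a+b−2) = 15/39 ≈ 0.385.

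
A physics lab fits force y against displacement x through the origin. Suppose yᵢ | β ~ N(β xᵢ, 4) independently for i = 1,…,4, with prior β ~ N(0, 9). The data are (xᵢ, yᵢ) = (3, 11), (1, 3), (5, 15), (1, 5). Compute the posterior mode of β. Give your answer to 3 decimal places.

β̂_MAP = 3.183

log p(β | y) = −Σ(yᵢ − βxᵢ)²/(2·4) − β²/(2·9) + const.
Setting the derivative to zero: Σxᵢ(yᵢ − βxᵢ)/4 − β/9 = 0, so β = Σxᵢyᵢ / (Σxᵢ² + σ²/τ²).
Σxᵢyᵢ = 3·11 + 1·3 + 5·15 + 1·5 = 116; Σxᵢ² = 36; σ²/τ² = 4/9.
β̂_MAP = 116 / (36 + 4/9) = 116/(328/9) = 261/82 ≈ 3.183.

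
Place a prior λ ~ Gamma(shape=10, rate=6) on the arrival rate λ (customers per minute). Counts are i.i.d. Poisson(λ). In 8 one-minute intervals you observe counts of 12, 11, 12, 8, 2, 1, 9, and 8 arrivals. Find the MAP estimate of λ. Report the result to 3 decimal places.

λ̂_MAP = 5.143

Σxᵢ = 12+11+12+8+2+1+9+8 = 63, with n = 8.
Posterior ∝ λ^9e^(−6λ) · λ^63e^(−8λ) = λ^72e^(−14λ), i.e. Gamma(shape=73, rate=14).
The mode of a Gamma(a, b) with a ≥ 1 (shape–rate) is (a−1)/b = 72/14 ≈ 5.143.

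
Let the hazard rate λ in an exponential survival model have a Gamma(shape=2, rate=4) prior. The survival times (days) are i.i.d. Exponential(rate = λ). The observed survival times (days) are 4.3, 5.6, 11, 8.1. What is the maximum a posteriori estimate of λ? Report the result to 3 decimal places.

The Exponential(rate=λ) likelihood is ∝ λ^n e^(−λΣtᵢ). Here n = 4 and Σtᵢ = 4.3 + 5.6 + 11 + 8.1 = 29.
Posterior ∝ λe^(−4λ) · λ^4e^(−29λ) = λ^5e^(−33λ), i.e. Gamma(6, 33).
Mode = (a−1)/b = 5/33 ≈ 0.152.

λ̂_MAP = 0.152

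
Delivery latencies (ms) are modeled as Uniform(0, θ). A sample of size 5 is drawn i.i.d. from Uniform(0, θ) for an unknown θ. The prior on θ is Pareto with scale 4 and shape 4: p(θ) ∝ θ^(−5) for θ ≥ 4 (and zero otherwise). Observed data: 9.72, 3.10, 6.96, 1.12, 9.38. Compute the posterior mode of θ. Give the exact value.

The Uniform(0, θ) likelihood is θ^(−n) for θ ≥ max(xᵢ), zero otherwise. Here max(xᵢ) = 9.72.
Posterior ∝ θ^(−5) · θ^(−5) = θ^(−10) on θ ≥ max(4, 9.72) = 9.72.
This density is strictly decreasing in θ, so the posterior mode lies at the lower boundary of the support.

θ̂_MAP = 9.72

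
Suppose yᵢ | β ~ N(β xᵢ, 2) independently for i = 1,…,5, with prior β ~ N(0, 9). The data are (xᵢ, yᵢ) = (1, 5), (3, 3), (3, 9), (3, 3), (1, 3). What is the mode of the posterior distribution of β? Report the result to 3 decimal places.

log p(β | y) = −Σ(yᵢ − βxᵢ)²/(2·2) − β²/(2·9) + const.
Setting the derivative to zero: Σxᵢ(yᵢ − βxᵢ)/2 − β/9 = 0, so β = Σxᵢyᵢ / (Σxᵢ² + σ²/τ²).
Σxᵢyᵢ = 1·5 + 3·3 + 3·9 + 3·3 + 1·3 = 53; Σxᵢ² = 29; σ²/τ² = 2/9.
β̂_MAP = 53 / (29 + 2/9) = 53/(263/9) = 477/263 ≈ 1.814.

β̂_MAP = 1.814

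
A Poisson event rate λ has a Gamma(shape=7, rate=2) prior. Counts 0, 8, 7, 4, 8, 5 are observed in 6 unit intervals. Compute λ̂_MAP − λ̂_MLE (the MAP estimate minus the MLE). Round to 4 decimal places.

MAP − MLE = -0.5833

Σxᵢ = 32. Posterior is Gamma(39, 8); MAP = (39−1)/8 = 38/8 ≈ 4.75000.
MLE = x̄ = 32/6 ≈ 5.33333.
Difference = 38/8 − 32/6 = -7/12 ≈ -0.5833.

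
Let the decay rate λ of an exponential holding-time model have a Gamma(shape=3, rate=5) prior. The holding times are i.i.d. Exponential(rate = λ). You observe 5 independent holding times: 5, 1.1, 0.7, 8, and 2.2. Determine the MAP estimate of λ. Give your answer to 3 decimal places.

The Exponential(rate=λ) likelihood is ∝ λ^n e^(−λΣtᵢ). Here n = 5 and Σtᵢ = 5 + 1.1 + 0.7 + 8 + 2.2 = 17.
Posterior ∝ λ^2e^(−5λ) · λ^5e^(−17λ) = λ^7e^(−22λ), i.e. Gamma(8, 22).
Mode = (a−1)/b = 7/22 ≈ 0.318.

λ̂_MAP = 0.318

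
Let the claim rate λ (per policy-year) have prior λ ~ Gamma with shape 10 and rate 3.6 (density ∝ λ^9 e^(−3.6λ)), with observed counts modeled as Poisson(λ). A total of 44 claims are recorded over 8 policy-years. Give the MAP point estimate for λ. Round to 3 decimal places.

λ̂_MAP = 4.569

Σxᵢ = 44, n = 8.
Posterior ∝ λ^9e^(−3.6λ) · λ^44e^(−8λ) = λ^53e^(−11.6λ), i.e. Gamma(shape=54, rate=11.6).
The mode of a Gamma(a, b) with a ≥ 1 (shape–rate) is (a−1)/b = 53/11.6 ≈ 4.569.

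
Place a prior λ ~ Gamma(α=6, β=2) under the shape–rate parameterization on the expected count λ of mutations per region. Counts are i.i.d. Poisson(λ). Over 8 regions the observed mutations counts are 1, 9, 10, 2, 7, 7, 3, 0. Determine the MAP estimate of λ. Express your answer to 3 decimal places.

Σxᵢ = 1+9+10+2+7+7+3+0 = 39, with n = 8.
Posterior ∝ λ^5e^(−2λ) · λ^39e^(−8λ) = λ^44e^(−10λ), i.e. Gamma(shape=45, rate=10).
The mode of a Gamma(a, b) with a ≥ 1 (shape–rate) is (a−1)/b = 44/10 ≈ 4.400.

λ̂_MAP = 4.400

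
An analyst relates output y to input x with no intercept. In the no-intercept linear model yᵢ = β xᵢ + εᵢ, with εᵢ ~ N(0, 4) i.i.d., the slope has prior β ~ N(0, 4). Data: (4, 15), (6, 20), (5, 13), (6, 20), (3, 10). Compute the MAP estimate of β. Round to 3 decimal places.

β̂_MAP = 3.211

log p(β | y) = −Σ(yᵢ − βxᵢ)²/(2·4) − β²/(2·4) + const.
Setting the derivative to zero: Σxᵢ(yᵢ − βxᵢ)/4 − β/4 = 0, so β = Σxᵢyᵢ / (Σxᵢ² + σ²/τ²).
Σxᵢyᵢ = 4·15 + 6·20 + 5·13 + 6·20 + 3·10 = 395; Σxᵢ² = 122; σ²/τ² = 1.
β̂_MAP = 395 / (122 + 1) = 395/123 ≈ 3.211.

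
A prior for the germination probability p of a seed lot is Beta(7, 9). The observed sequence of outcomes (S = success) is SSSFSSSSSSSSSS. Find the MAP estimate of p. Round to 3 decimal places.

Prior: Beta(7, 9).
Data: 13 successes in 14 trials (from the sequence). The binomial likelihood contributes p^13(1−p)^1, so the posterior is Beta(7+13, 9+1) = Beta(20, 10).
For Beta(a, b) with a, b > 1 the mode is (a−1)/(a+b−2) = 19/28 ≈ 0.679.

p̂_MAP = 0.679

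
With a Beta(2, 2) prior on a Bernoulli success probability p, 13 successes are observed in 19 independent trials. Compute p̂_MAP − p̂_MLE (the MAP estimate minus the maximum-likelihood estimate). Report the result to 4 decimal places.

Posterior is Beta(15, 8); MAP = (15−1)/(23−2) = 14/21 ≈ 0.66667.
MLE ignores the prior: p̂_MLE = k/n = 13/19 ≈ 0.68421.
Difference = 14/21 − 13/19 = -1/57 ≈ -0.0175.

MAP − MLE = -0.0175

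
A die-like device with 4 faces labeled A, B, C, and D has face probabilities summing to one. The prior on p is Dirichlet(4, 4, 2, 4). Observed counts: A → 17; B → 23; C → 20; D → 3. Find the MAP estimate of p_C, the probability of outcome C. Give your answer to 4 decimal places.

The posterior is Dirichlet(αᵢ + nᵢ) = Dirichlet(21, 27, 22, 7).
For a Dirichlet(a₁,…,a_K) with all aᵢ > 1, the mode has j-th component (aⱼ − 1)/(Σaᵢ − K).
Here Σaᵢ = 77 and K = 4, so p_C = (22 − 1)/(77 − 4) = 21/73 ≈ 0.2877.

MAP estimate of p_C = 0.2877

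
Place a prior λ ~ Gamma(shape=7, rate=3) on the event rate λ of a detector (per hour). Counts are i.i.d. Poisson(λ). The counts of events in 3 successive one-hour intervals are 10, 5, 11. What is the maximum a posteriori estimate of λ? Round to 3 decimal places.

Σxᵢ = 10+5+11 = 26, with n = 3.
Posterior ∝ λ^6e^(−3λ) · λ^26e^(−3λ) = λ^32e^(−6λ), i.e. Gamma(shape=33, rate=6).
The mode of a Gamma(a, b) with a ≥ 1 (shape–rate) is (a−1)/b = 32/6 ≈ 5.333.

λ̂_MAP = 5.333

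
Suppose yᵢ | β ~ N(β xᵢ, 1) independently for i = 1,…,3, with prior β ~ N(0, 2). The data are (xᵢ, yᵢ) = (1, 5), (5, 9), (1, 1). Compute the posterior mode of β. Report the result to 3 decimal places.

log p(β | y) = −Σ(yᵢ − βxᵢ)²/(2·1) − β²/(2·2) + const.
Setting the derivative to zero: Σxᵢ(yᵢ − βxᵢ)/1 − β/2 = 0, so β = Σxᵢyᵢ / (Σxᵢ² + σ²/τ²).
Σxᵢyᵢ = 1·5 + 5·9 + 1·1 = 51; Σxᵢ² = 27; σ²/τ² = 0.5.
β̂_MAP = 51 / (27 + 0.5) = 51/27.5 ≈ 1.855.

β̂_MAP = 1.855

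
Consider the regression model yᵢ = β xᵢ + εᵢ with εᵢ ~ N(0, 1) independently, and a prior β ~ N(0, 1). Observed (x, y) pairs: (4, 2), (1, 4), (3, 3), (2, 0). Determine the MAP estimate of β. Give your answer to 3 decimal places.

log p(β | y) = −Σ(yᵢ − βxᵢ)²/(2·1) − β²/(2·1) + const.
Setting the derivative to zero: Σxᵢ(yᵢ − βxᵢ)/1 − β/1 = 0, so β = Σxᵢyᵢ / (Σxᵢ² + σ²/τ²).
Σxᵢyᵢ = 4·2 + 1·4 + 3·3 + 2·0 = 21; Σxᵢ² = 30; σ²/τ² = 1.
β̂_MAP = 21 / (30 + 1) = 21/31 ≈ 0.677.

β̂_MAP = 0.677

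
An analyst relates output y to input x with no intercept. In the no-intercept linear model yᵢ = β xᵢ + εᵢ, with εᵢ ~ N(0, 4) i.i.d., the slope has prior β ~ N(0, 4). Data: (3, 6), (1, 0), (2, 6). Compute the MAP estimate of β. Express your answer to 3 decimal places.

β̂_MAP = 2.000

log p(β | y) = −Σ(yᵢ − βxᵢ)²/(2·4) − β²/(2·4) + const.
Setting the derivative to zero: Σxᵢ(yᵢ − βxᵢ)/4 − β/4 = 0, so β = Σxᵢyᵢ / (Σxᵢ² + σ²/τ²).
Σxᵢyᵢ = 3·6 + 1·0 + 2·6 = 30; Σxᵢ² = 14; σ²/τ² = 1.
β̂_MAP = 30 / (14 + 1) = 30/15 ≈ 2.000.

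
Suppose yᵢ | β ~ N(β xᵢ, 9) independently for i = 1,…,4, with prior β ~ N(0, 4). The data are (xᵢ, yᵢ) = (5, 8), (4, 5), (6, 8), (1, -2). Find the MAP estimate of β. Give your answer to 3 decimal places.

β̂_MAP = 1.321

log p(β | y) = −Σ(yᵢ − βxᵢ)²/(2·9) − β²/(2·4) + const.
Setting the derivative to zero: Σxᵢ(yᵢ − βxᵢ)/9 − β/4 = 0, so β = Σxᵢyᵢ / (Σxᵢ² + σ²/τ²).
Σxᵢyᵢ = 5·8 + 4·5 + 6·8 + 1·(-2) = 106; Σxᵢ² = 78; σ²/τ² = 2.25.
β̂_MAP = 106 / (78 + 2.25) = 106/80.25 ≈ 1.321.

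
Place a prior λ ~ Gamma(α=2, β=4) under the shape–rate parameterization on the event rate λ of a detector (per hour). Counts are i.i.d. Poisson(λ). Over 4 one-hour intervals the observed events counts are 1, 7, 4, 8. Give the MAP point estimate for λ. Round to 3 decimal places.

Σxᵢ = 1+7+4+8 = 20, with n = 4.
Posterior ∝ λe^(−4λ) · λ^20e^(−4λ) = λ^21e^(−8λ), i.e. Gamma(shape=22, rate=8).
The mode of a Gamma(a, b) with a ≥ 1 (shape–rate) is (a−1)/b = 21/8 ≈ 2.625.

λ̂_MAP = 2.625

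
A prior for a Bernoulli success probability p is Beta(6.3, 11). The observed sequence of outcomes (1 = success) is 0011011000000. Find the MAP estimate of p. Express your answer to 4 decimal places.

p̂_MAP = 0.3286

Prior: Beta(6.3, 11).
Data: 4 successes in 13 trials (from the sequence). The binomial likelihood contributes p^4(1−p)^9, so the posterior is Beta(6.3+4, 11+9) = Beta(10.3, 20).
For Beta(a, b) with a, b > 1 the mode is (a−1)/(a+b−2) = 9.3/28.3 ≈ 0.3286.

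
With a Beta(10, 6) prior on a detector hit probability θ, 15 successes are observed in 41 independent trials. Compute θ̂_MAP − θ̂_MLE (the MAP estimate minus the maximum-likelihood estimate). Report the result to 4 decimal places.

Posterior is Beta(25, 32); MAP = (25−1)/(57−2) = 24/55 ≈ 0.43636.
MLE ignores the prior: θ̂_MLE = k/n = 15/41 ≈ 0.36585.
Difference = 24/55 − 15/41 = 159/2255 ≈ 0.0705.

MAP − MLE = 0.0705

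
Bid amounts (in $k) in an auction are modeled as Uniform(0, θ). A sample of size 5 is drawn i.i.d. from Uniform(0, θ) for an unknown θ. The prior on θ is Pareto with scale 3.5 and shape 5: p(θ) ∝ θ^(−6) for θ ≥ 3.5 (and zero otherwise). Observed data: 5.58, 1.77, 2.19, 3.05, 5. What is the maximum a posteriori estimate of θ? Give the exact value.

The Uniform(0, θ) likelihood is θ^(−n) for θ ≥ max(xᵢ), zero otherwise. Here max(xᵢ) = 5.58.
Posterior ∝ θ^(−6) · θ^(−5) = θ^(−11) on θ ≥ max(3.5, 5.58) = 5.58.
This density is strictly decreasing in θ, so the posterior mode lies at the lower boundary of the support.

θ̂_MAP = 5.58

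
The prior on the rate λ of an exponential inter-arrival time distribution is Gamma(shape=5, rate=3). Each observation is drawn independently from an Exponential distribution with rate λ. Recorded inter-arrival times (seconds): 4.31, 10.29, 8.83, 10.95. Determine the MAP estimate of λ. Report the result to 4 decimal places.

λ̂_MAP = 0.2140

The Exponential(rate=λ) likelihood is ∝ λ^n e^(−λΣtᵢ). Here n = 4 and Σtᵢ = 4.31 + 10.29 + 8.83 + 10.95 = 34.38.
Posterior ∝ λ^4e^(−3λ) · λ^4e^(−34.38λ) = λ^8e^(−37.38λ), i.e. Gamma(9, 37.38).
Mode = (a−1)/b = 8/37.38 ≈ 0.2140.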